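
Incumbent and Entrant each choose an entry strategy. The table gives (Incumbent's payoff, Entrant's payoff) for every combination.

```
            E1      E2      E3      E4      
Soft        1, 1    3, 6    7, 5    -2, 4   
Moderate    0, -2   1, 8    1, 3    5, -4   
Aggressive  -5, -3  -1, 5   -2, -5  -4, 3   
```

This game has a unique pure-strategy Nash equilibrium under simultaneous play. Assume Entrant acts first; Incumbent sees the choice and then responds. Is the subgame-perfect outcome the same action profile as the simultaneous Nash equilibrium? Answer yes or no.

Solve by backward induction (Entrant leads).
- E1: Incumbent compares 1, 0, -5 and picks Soft; Entrant would get 1.
- E2: Incumbent compares 3, 1, -1 and picks Soft; Entrant would get 6.
- E3: Incumbent compares 7, 1, -2 and picks Soft; Entrant would get 5.
- E4: Incumbent compares -2, 5, -4 and picks Moderate; Entrant would get -4.
Among 1, 6, 5, -4, the best is 6 at E2. Subgame-perfect outcome: (Soft, E2) with payoffs (3, 6).
Under simultaneous play:
Incumbent's best replies: E1→Soft; E2→Soft; E3→Soft; E4→Moderate.
Entrant's best replies: Soft→E2; Moderate→E2; Aggressive→E2.
The unique mutual best reply is (Soft, E2), giving (3, 6).
Sequential outcome (Soft, E2) coincides with the Nash profile (Soft, E2).

yes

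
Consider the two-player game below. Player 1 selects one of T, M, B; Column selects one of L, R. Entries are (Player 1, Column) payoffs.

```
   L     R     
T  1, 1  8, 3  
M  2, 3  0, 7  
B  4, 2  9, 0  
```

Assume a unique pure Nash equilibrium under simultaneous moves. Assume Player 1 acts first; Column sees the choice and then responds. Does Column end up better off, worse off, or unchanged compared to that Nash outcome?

Backward induction with Player 1 moving first.
- T: BR = R, leader payoff 8.
- M: BR = R, leader payoff 0.
- B: BR = L, leader payoff 4.
Among 8, 0, 4, the best is 8 at T. Subgame-perfect outcome: (T, R) with payoffs (8, 3).
Now find the simultaneous Nash equilibrium.
Player 1's best replies: L→B; R→B.
Column's best replies: T→R; M→R; B→L.
The unique mutual best reply is (B, L), giving (4, 2).
Column earns 3 sequentially versus 2 at the Nash outcome: better off.

better off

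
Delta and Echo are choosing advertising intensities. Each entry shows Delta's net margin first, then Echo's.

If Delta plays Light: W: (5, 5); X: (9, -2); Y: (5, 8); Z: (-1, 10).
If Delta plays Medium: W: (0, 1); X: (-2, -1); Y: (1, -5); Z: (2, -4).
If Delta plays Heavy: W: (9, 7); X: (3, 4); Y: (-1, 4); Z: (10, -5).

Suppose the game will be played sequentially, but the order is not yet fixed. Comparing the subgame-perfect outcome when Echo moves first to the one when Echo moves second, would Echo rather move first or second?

first

If Delta leads: Echo's best replies are Light→Z, Medium→W, Heavy→W; Delta's induced payoffs -1, 0, 9; outcome (Heavy, W), payoffs (9, 7).
If Echo leads: Delta's best replies are W→Heavy, X→Light, Y→Light, Z→Heavy; Echo's induced payoffs 7, -2, 8, -5; outcome (Light, Y), payoffs (5, 8).
Echo gets 8 moving first and 7 moving second, so Echo prefers to move first.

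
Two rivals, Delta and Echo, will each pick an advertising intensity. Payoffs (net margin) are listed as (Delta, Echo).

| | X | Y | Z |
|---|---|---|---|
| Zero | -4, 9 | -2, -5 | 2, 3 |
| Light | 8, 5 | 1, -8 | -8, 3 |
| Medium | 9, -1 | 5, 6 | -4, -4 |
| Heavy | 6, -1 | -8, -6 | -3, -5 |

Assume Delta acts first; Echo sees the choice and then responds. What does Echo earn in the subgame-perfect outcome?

Echo best-responds to each possible Delta move:
- Zero → Echo plays X (best of 9, -5, 3); Delta gets -4.
- Light → Echo plays X (best of 5, -8, 3); Delta gets 8.
- Medium → Echo plays Y (best of -1, 6, -4); Delta gets 5.
- Heavy → Echo plays X (best of -1, -6, -5); Delta gets 6.
Delta's induced payoffs are -4, 8, 5, 6, so Delta commits to Light. Subgame-perfect outcome: (Light, X) with payoffs (8, 5).

5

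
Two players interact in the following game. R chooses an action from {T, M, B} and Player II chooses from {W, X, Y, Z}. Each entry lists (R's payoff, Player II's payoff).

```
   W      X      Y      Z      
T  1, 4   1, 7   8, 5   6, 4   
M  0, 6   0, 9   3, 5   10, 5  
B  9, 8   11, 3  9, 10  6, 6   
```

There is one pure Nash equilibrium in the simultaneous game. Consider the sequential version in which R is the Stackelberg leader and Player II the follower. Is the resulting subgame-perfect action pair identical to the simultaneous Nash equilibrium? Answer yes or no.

Solve by backward induction (R leads).
- T: BR = X, leader payoff 1.
- M: BR = X, leader payoff 0.
- B: BR = Y, leader payoff 9.
Maximizing over 1, 0, 9, R chooses B. Subgame-perfect outcome: (B, Y) with payoffs (9, 10).
Under simultaneous play:
R's best replies: W→B; X→B; Y→B; Z→M.
Player II's best replies: T→X; M→X; B→Y.
Only (B, Y) has each player best-responding; Nash payoffs (9, 10).
Sequential outcome (B, Y) coincides with the Nash profile (B, Y).

yes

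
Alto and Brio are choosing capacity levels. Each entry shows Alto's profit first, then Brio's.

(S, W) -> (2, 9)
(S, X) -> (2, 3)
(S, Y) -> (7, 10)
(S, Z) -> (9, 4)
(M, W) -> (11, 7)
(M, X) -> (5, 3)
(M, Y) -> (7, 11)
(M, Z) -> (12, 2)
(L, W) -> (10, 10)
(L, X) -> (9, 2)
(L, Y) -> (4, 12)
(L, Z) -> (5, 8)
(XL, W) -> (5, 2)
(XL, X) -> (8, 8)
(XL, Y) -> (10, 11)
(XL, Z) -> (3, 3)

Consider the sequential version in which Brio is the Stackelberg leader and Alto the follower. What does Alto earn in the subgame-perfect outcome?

10

Work backward from Alto's decision.
- W → Alto plays M (best of 2, 11, 10, 5); Brio gets 7.
- X → Alto plays L (best of 2, 5, 9, 8); Brio gets 2.
- Y → Alto plays XL (best of 7, 7, 4, 10); Brio gets 11.
- Z → Alto plays M (best of 9, 12, 5, 3); Brio gets 2.
Among 7, 2, 11, 2, the best is 11 at Y. Subgame-perfect outcome: (XL, Y) with payoffs (10, 11).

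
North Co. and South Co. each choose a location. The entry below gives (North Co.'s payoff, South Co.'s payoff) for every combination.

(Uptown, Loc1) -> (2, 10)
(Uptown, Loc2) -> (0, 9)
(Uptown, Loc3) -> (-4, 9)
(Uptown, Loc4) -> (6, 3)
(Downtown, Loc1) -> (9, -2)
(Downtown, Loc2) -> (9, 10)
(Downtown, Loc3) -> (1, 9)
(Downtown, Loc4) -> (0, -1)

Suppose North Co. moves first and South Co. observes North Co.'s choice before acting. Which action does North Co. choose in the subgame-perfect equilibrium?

Work backward from South Co.'s decision.
- Uptown: BR = Loc1, leader payoff 2.
- Downtown: BR = Loc2, leader payoff 9.
Among 2, 9, the best is 9 at Downtown. Subgame-perfect outcome: (Downtown, Loc2) with payoffs (9, 10).

Downtown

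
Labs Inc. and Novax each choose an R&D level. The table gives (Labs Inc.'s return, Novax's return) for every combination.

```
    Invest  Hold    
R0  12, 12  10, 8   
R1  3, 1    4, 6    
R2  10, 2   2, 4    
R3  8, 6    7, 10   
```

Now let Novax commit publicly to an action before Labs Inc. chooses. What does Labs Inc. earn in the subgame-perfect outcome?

12

Solve by backward induction (Novax leads).
- Invest → Labs Inc. plays R0 (best of 12, 3, 10, 8); Novax gets 12.
- Hold → Labs Inc. plays R0 (best of 10, 4, 2, 7); Novax gets 8.
Among 12, 8, the best is 12 at Invest. Subgame-perfect outcome: (R0, Invest) with payoffs (12, 12).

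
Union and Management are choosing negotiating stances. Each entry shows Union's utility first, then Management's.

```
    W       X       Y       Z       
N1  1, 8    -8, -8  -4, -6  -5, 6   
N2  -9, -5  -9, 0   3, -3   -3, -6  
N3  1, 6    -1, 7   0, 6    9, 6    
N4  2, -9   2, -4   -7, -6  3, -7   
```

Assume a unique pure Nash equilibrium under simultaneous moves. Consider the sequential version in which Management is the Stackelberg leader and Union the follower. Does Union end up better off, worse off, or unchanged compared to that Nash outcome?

Solve by backward induction (Management leads).
- W: Union compares 1, -9, 1, 2 and picks N4; Management would get -9.
- X: Union compares -8, -9, -1, 2 and picks N4; Management would get -4.
- Y: Union compares -4, 3, 0, -7 and picks N2; Management would get -3.
- Z: Union compares -5, -3, 9, 3 and picks N3; Management would get 6.
Maximizing over -9, -4, -3, 6, Management chooses Z. Subgame-perfect outcome: (N3, Z) with payoffs (9, 6).
Under simultaneous play:
Union's best replies: W→N4; X→N4; Y→N2; Z→N3.
Management's best replies: N1→W; N2→X; N3→X; N4→X.
Only (N4, X) has each player best-responding; Nash payoffs (2, -4).
Union earns 9 sequentially versus 2 at the Nash outcome: better off.

better off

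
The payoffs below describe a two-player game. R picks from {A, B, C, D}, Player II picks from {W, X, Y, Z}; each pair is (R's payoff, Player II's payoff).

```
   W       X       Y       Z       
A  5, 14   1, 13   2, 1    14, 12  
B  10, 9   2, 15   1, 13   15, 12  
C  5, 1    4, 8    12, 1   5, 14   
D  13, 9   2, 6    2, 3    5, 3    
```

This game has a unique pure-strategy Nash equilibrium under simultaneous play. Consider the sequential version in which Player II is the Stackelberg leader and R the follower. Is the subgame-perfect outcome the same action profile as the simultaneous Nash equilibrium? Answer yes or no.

no

R best-responds to each possible Player II move:
- W: R compares 5, 10, 5, 13 and picks D; Player II would get 9.
- X: R compares 1, 2, 4, 2 and picks C; Player II would get 8.
- Y: R compares 2, 1, 12, 2 and picks C; Player II would get 1.
- Z: R compares 14, 15, 5, 5 and picks B; Player II would get 12.
Among 9, 8, 1, 12, the best is 12 at Z. Subgame-perfect outcome: (B, Z) with payoffs (15, 12).
Now find the simultaneous Nash equilibrium.
R's best replies: W→D; X→C; Y→C; Z→B.
Player II's best replies: A→W; B→X; C→Z; D→W.
The unique mutual best reply is (D, W), giving (13, 9).
Sequential outcome (B, Z) differs from the Nash profile (D, W).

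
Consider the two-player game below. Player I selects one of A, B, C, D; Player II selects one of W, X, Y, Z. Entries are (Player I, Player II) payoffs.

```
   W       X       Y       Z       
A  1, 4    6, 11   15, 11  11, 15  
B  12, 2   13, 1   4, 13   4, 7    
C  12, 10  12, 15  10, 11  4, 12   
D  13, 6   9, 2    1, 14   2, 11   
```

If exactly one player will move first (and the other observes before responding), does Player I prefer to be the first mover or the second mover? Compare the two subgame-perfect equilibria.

If Player I leads: Player II's best replies are A→Z, B→Y, C→X, D→Y; Player I's induced payoffs 11, 4, 12, 1; outcome (C, X), payoffs (12, 15).
If Player II leads: Player I's best replies are W→D, X→B, Y→A, Z→A; Player II's induced payoffs 6, 1, 11, 15; outcome (A, Z), payoffs (11, 15).
Player I gets 12 moving first and 11 moving second, so Player I prefers to move first.

first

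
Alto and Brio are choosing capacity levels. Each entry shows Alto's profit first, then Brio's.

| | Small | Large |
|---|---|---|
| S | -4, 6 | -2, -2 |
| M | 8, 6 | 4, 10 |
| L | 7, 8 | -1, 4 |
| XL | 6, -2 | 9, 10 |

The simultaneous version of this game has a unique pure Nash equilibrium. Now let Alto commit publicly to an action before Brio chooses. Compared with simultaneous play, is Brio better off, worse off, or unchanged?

unchanged

Solve by backward induction (Alto leads).
- S → Brio plays Small (best of 6, -2); Alto gets -4.
- M → Brio plays Large (best of 6, 10); Alto gets 4.
- L → Brio plays Small (best of 8, 4); Alto gets 7.
- XL → Brio plays Large (best of -2, 10); Alto gets 9.
Maximizing over -4, 4, 7, 9, Alto chooses XL. Subgame-perfect outcome: (XL, Large) with payoffs (9, 10).
For the simultaneous game, intersect best replies.
Alto's best replies: Small→M; Large→XL.
Brio's best replies: S→Small; M→Large; L→Small; XL→Large.
The unique mutual best reply is (XL, Large), giving (9, 10).
Brio earns 10 sequentially versus 10 at the Nash outcome: unchanged.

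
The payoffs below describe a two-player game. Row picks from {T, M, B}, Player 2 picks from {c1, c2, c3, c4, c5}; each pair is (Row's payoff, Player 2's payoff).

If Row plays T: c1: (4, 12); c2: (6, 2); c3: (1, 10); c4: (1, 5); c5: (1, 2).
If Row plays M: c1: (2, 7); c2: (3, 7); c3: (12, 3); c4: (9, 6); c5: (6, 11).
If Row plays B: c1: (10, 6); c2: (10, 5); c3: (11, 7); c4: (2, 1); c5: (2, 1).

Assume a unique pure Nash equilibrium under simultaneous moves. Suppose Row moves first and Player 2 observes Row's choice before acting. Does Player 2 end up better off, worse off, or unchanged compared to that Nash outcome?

Player 2 best-responds to each possible Row move:
- T: Player 2 compares 12, 2, 10, 5, 2 and picks c1; Row would get 4.
- M: Player 2 compares 7, 7, 3, 6, 11 and picks c5; Row would get 6.
- B: Player 2 compares 6, 5, 7, 1, 1 and picks c3; Row would get 11.
Row's induced payoffs are 4, 6, 11, so Row commits to B. Subgame-perfect outcome: (B, c3) with payoffs (11, 7).
Now find the simultaneous Nash equilibrium.
Row's best replies: c1→B; c2→B; c3→M; c4→M; c5→M.
Player 2's best replies: T→c1; M→c5; B→c3.
The unique mutual best reply is (M, c5), giving (6, 11).
Player 2 earns 7 sequentially versus 11 at the Nash outcome: worse off.

worse off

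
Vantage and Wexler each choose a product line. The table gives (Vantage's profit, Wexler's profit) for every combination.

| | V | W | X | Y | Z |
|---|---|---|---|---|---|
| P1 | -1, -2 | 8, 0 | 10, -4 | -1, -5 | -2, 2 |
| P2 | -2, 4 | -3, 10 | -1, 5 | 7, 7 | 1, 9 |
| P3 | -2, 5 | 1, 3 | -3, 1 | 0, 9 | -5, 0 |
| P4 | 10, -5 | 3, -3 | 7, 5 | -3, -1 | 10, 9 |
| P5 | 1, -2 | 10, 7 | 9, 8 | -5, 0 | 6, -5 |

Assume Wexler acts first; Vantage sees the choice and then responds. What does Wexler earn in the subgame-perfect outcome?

9

Work backward from Vantage's decision.
- V → Vantage plays P4 (best of -1, -2, -2, 10, 1); Wexler gets -5.
- W → Vantage plays P5 (best of 8, -3, 1, 3, 10); Wexler gets 7.
- X → Vantage plays P1 (best of 10, -1, -3, 7, 9); Wexler gets -4.
- Y → Vantage plays P2 (best of -1, 7, 0, -3, -5); Wexler gets 7.
- Z → Vantage plays P4 (best of -2, 1, -5, 10, 6); Wexler gets 9.
Maximizing over -5, 7, -4, 7, 9, Wexler chooses Z. Subgame-perfect outcome: (P4, Z) with payoffs (10, 9).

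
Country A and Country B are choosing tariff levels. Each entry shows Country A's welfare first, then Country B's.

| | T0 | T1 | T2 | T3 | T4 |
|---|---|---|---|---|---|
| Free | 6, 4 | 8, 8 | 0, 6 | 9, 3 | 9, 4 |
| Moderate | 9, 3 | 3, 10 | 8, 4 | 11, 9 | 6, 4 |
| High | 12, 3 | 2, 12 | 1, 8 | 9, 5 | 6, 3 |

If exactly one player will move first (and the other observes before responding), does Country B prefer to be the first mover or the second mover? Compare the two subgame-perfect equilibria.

If Country A leads: Country B's best replies are Free→T1, Moderate→T1, High→T1; Country A's induced payoffs 8, 3, 2; outcome (Free, T1), payoffs (8, 8).
If Country B leads: Country A's best replies are T0→High, T1→Free, T2→Moderate, T3→Moderate, T4→Free; Country B's induced payoffs 3, 8, 4, 9, 4; outcome (Moderate, T3), payoffs (11, 9).
Country B gets 9 moving first and 8 moving second, so Country B prefers to move first.

first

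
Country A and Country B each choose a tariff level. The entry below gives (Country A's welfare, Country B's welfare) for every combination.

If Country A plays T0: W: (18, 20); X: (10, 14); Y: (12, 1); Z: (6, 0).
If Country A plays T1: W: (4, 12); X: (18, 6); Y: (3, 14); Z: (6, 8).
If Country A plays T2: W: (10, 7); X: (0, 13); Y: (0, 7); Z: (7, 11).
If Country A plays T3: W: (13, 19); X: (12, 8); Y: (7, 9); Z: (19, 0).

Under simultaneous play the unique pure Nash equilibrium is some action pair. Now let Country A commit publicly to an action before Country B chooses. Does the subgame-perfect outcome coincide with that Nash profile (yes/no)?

yes

Solve by backward induction (Country A leads).
- T0 → Country B plays W (best of 20, 14, 1, 0); Country A gets 18.
- T1 → Country B plays Y (best of 12, 6, 14, 8); Country A gets 3.
- T2 → Country B plays X (best of 7, 13, 7, 11); Country A gets 0.
- T3 → Country B plays W (best of 19, 8, 9, 0); Country A gets 13.
Among 18, 3, 0, 13, the best is 18 at T0. Subgame-perfect outcome: (T0, W) with payoffs (18, 20).
For the simultaneous game, intersect best replies.
Country A's best replies: W→T0; X→T1; Y→T0; Z→T3.
Country B's best replies: T0→W; T1→Y; T2→X; T3→W.
The unique mutual best reply is (T0, W), giving (18, 20).
Sequential outcome (T0, W) coincides with the Nash profile (T0, W).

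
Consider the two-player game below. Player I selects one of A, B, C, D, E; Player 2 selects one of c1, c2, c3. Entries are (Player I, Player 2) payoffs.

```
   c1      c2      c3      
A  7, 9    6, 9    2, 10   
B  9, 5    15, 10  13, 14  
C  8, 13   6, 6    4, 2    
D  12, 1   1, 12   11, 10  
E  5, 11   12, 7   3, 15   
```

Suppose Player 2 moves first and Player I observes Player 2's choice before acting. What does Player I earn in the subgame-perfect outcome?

Player I best-responds to each possible Player 2 move:
- c1 → Player I plays D (best of 7, 9, 8, 12, 5); Player 2 gets 1.
- c2 → Player I plays B (best of 6, 15, 6, 1, 12); Player 2 gets 10.
- c3 → Player I plays B (best of 2, 13, 4, 11, 3); Player 2 gets 14.
Player 2's induced payoffs are 1, 10, 14, so Player 2 commits to c3. Subgame-perfect outcome: (B, c3) with payoffs (13, 14).

13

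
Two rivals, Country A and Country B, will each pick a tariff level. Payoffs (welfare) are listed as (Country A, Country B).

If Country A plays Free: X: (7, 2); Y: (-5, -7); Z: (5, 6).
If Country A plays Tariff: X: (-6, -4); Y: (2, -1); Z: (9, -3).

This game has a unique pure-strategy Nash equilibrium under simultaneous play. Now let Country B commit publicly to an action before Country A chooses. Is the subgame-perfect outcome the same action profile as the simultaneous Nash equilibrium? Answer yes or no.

Solve by backward induction (Country B leads).
- X: Country A compares 7, -6 and picks Free; Country B would get 2.
- Y: Country A compares -5, 2 and picks Tariff; Country B would get -1.
- Z: Country A compares 5, 9 and picks Tariff; Country B would get -3.
Maximizing over 2, -1, -3, Country B chooses X. Subgame-perfect outcome: (Free, X) with payoffs (7, 2).
For the simultaneous game, intersect best replies.
Country A's best replies: X→Free; Y→Tariff; Z→Tariff.
Country B's best replies: Free→Z; Tariff→Y.
The unique mutual best reply is (Tariff, Y), giving (2, -1).
Sequential outcome (Free, X) differs from the Nash profile (Tariff, Y).

no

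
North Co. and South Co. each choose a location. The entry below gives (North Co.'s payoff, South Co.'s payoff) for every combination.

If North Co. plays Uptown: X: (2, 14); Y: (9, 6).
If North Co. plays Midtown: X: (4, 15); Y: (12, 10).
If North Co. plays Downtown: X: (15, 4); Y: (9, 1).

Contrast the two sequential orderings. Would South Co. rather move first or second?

If North Co. leads: South Co.'s best replies are Uptown→X, Midtown→X, Downtown→X; North Co.'s induced payoffs 2, 4, 15; outcome (Downtown, X), payoffs (15, 4).
If South Co. leads: North Co.'s best replies are X→Downtown, Y→Midtown; South Co.'s induced payoffs 4, 10; outcome (Midtown, Y), payoffs (12, 10).
South Co. gets 10 moving first and 4 moving second, so South Co. prefers to move first.

first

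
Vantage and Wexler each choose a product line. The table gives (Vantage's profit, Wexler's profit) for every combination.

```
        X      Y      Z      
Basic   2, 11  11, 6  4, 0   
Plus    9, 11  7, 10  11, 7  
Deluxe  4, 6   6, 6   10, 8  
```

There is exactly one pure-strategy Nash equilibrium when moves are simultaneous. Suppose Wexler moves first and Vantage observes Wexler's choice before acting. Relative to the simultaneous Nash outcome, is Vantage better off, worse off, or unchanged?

unchanged

Vantage best-responds to each possible Wexler move:
- X: BR = Plus, leader payoff 11.
- Y: BR = Basic, leader payoff 6.
- Z: BR = Plus, leader payoff 7.
Maximizing over 11, 6, 7, Wexler chooses X. Subgame-perfect outcome: (Plus, X) with payoffs (9, 11).
Now find the simultaneous Nash equilibrium.
Vantage's best replies: X→Plus; Y→Basic; Z→Plus.
Wexler's best replies: Basic→X; Plus→X; Deluxe→Z.
Only (Plus, X) has each player best-responding; Nash payoffs (9, 11).
Vantage earns 9 sequentially versus 9 at the Nash outcome: unchanged.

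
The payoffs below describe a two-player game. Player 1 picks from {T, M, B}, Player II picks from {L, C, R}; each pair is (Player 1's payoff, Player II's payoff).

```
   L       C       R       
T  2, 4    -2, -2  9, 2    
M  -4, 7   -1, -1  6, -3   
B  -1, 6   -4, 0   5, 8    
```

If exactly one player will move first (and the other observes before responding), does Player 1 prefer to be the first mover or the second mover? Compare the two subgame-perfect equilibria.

If Player 1 leads: Player II's best replies are T→L, M→L, B→R; Player 1's induced payoffs 2, -4, 5; outcome (B, R), payoffs (5, 8).
If Player II leads: Player 1's best replies are L→T, C→M, R→T; Player II's induced payoffs 4, -1, 2; outcome (T, L), payoffs (2, 4).
Player 1 gets 5 moving first and 2 moving second, so Player 1 prefers to move first.

first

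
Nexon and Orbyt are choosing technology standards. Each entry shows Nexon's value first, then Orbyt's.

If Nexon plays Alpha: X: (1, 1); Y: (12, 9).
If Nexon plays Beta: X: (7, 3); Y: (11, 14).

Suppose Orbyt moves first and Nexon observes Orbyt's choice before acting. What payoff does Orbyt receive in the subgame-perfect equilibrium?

Solve by backward induction (Orbyt leads).
- X → Nexon plays Beta (best of 1, 7); Orbyt gets 3.
- Y → Nexon plays Alpha (best of 12, 11); Orbyt gets 9.
Among 3, 9, the best is 9 at Y. Subgame-perfect outcome: (Alpha, Y) with payoffs (12, 9).

9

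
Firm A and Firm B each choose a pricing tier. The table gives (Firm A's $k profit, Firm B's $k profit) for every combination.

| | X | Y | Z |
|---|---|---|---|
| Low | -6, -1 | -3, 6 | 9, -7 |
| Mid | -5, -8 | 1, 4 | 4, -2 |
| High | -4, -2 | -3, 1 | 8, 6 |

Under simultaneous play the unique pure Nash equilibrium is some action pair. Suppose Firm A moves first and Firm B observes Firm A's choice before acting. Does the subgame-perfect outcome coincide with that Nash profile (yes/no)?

Backward induction with Firm A moving first.
- Low → Firm B plays Y (best of -1, 6, -7); Firm A gets -3.
- Mid → Firm B plays Y (best of -8, 4, -2); Firm A gets 1.
- High → Firm B plays Z (best of -2, 1, 6); Firm A gets 8.
Among -3, 1, 8, the best is 8 at High. Subgame-perfect outcome: (High, Z) with payoffs (8, 6).
For the simultaneous game, intersect best replies.
Firm A's best replies: X→High; Y→Mid; Z→Low.
Firm B's best replies: Low→Y; Mid→Y; High→Z.
The unique mutual best reply is (Mid, Y), giving (1, 4).
Sequential outcome (High, Z) differs from the Nash profile (Mid, Y).

no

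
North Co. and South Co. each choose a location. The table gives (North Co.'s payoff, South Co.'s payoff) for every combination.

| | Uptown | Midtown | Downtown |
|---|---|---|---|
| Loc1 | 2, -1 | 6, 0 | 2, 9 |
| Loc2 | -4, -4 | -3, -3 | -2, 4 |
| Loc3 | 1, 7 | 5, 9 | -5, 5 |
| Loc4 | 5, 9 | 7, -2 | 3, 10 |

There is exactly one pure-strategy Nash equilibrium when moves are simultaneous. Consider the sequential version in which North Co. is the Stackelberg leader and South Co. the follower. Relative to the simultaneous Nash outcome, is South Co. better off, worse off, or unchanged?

worse off

South Co. best-responds to each possible North Co. move:
- Loc1: BR = Downtown, leader payoff 2.
- Loc2: BR = Downtown, leader payoff -2.
- Loc3: BR = Midtown, leader payoff 5.
- Loc4: BR = Downtown, leader payoff 3.
North Co.'s induced payoffs are 2, -2, 5, 3, so North Co. commits to Loc3. Subgame-perfect outcome: (Loc3, Midtown) with payoffs (5, 9).
Now find the simultaneous Nash equilibrium.
North Co.'s best replies: Uptown→Loc4; Midtown→Loc4; Downtown→Loc4.
South Co.'s best replies: Loc1→Downtown; Loc2→Downtown; Loc3→Midtown; Loc4→Downtown.
The unique mutual best reply is (Loc4, Downtown), giving (3, 10).
South Co. earns 9 sequentially versus 10 at the Nash outcome: worse off.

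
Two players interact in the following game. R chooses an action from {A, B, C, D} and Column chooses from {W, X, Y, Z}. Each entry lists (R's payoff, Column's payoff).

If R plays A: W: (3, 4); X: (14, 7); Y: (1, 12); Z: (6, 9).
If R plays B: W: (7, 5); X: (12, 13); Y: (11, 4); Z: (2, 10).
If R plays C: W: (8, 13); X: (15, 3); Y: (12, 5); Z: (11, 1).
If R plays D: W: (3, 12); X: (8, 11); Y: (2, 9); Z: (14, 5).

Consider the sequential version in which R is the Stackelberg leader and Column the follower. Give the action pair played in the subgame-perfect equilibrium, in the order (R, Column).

(B, X)

Work backward from Column's decision.
- A: BR = Y, leader payoff 1.
- B: BR = X, leader payoff 12.
- C: BR = W, leader payoff 8.
- D: BR = W, leader payoff 3.
R's induced payoffs are 1, 12, 8, 3, so R commits to B. Subgame-perfect outcome: (B, X) with payoffs (12, 13).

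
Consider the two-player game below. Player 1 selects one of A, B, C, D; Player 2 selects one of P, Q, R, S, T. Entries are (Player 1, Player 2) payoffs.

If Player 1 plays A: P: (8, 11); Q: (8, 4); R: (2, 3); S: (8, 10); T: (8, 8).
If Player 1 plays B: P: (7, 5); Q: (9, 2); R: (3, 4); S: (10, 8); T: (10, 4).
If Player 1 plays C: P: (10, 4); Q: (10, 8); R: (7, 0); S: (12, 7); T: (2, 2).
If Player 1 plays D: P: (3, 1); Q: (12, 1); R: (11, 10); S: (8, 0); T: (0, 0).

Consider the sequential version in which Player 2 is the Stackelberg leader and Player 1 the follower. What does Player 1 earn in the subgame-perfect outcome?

11

Work backward from Player 1's decision.
- P → Player 1 plays C (best of 8, 7, 10, 3); Player 2 gets 4.
- Q → Player 1 plays D (best of 8, 9, 10, 12); Player 2 gets 1.
- R → Player 1 plays D (best of 2, 3, 7, 11); Player 2 gets 10.
- S → Player 1 plays C (best of 8, 10, 12, 8); Player 2 gets 7.
- T → Player 1 plays B (best of 8, 10, 2, 0); Player 2 gets 4.
Player 2's induced payoffs are 4, 1, 10, 7, 4, so Player 2 commits to R. Subgame-perfect outcome: (D, R) with payoffs (11, 10).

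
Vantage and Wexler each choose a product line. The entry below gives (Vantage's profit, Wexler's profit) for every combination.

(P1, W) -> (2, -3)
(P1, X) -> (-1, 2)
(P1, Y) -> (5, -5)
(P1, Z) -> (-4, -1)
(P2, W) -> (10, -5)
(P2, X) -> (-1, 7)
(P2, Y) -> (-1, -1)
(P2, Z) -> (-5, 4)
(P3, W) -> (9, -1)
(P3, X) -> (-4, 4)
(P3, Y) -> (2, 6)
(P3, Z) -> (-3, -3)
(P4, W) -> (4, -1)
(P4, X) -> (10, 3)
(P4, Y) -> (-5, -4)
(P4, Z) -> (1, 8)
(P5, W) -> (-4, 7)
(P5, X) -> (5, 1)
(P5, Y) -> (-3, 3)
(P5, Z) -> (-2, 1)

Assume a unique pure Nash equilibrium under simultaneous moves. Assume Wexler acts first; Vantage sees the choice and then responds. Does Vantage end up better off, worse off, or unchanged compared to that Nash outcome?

unchanged

Vantage best-responds to each possible Wexler move:
- W: Vantage compares 2, 10, 9, 4, -4 and picks P2; Wexler would get -5.
- X: Vantage compares -1, -1, -4, 10, 5 and picks P4; Wexler would get 3.
- Y: Vantage compares 5, -1, 2, -5, -3 and picks P1; Wexler would get -5.
- Z: Vantage compares -4, -5, -3, 1, -2 and picks P4; Wexler would get 8.
Wexler's induced payoffs are -5, 3, -5, 8, so Wexler commits to Z. Subgame-perfect outcome: (P4, Z) with payoffs (1, 8).
Now find the simultaneous Nash equilibrium.
Vantage's best replies: W→P2; X→P4; Y→P1; Z→P4.
Wexler's best replies: P1→X; P2→X; P3→Y; P4→Z; P5→W.
The unique mutual best reply is (P4, Z), giving (1, 8).
Vantage earns 1 sequentially versus 1 at the Nash outcome: unchanged.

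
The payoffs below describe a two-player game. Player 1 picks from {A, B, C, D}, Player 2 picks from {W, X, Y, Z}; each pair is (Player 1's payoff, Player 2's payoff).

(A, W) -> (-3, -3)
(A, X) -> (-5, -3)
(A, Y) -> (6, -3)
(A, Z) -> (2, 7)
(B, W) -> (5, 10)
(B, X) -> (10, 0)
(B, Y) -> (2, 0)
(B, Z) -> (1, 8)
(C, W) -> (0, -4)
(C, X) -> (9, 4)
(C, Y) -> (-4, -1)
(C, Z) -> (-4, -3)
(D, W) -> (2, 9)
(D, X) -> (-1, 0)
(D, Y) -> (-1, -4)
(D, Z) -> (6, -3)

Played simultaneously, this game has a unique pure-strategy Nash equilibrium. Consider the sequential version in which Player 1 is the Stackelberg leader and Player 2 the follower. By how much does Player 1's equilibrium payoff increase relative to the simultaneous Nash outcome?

Work backward from Player 2's decision.
- A: Player 2 compares -3, -3, -3, 7 and picks Z; Player 1 would get 2.
- B: Player 2 compares 10, 0, 0, 8 and picks W; Player 1 would get 5.
- C: Player 2 compares -4, 4, -1, -3 and picks X; Player 1 would get 9.
- D: Player 2 compares 9, 0, -4, -3 and picks W; Player 1 would get 2.
Among 2, 5, 9, 2, the best is 9 at C. Subgame-perfect outcome: (C, X) with payoffs (9, 4).
For the simultaneous game, intersect best replies.
Player 1's best replies: W→B; X→B; Y→A; Z→D.
Player 2's best replies: A→Z; B→W; C→X; D→W.
Only (B, W) has each player best-responding; Nash payoffs (5, 10).
Player 1's commitment gain: 9 − 5 = 4.

4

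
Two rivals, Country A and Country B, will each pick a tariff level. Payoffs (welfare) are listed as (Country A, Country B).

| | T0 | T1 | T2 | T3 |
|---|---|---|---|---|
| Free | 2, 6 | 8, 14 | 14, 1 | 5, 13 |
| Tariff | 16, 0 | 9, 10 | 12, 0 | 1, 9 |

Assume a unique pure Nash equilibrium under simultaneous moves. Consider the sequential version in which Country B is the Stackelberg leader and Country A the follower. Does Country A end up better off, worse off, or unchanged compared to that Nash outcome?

Country A best-responds to each possible Country B move:
- T0: BR = Tariff, leader payoff 0.
- T1: BR = Tariff, leader payoff 10.
- T2: BR = Free, leader payoff 1.
- T3: BR = Free, leader payoff 13.
Country B's induced payoffs are 0, 10, 1, 13, so Country B commits to T3. Subgame-perfect outcome: (Free, T3) with payoffs (5, 13).
For the simultaneous game, intersect best replies.
Country A's best replies: T0→Tariff; T1→Tariff; T2→Free; T3→Free.
Country B's best replies: Free→T1; Tariff→T1.
Only (Tariff, T1) has each player best-responding; Nash payoffs (9, 10).
Country A earns 5 sequentially versus 9 at the Nash outcome: worse off.

worse off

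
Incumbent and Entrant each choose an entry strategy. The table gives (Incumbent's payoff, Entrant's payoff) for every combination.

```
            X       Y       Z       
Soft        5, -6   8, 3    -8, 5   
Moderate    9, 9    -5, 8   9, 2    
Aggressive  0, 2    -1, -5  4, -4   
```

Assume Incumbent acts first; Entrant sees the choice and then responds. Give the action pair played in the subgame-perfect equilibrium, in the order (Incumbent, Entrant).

(Moderate, X)

Entrant best-responds to each possible Incumbent move:
- Soft: Entrant compares -6, 3, 5 and picks Z; Incumbent would get -8.
- Moderate: Entrant compares 9, 8, 2 and picks X; Incumbent would get 9.
- Aggressive: Entrant compares 2, -5, -4 and picks X; Incumbent would get 0.
Maximizing over -8, 9, 0, Incumbent chooses Moderate. Subgame-perfect outcome: (Moderate, X) with payoffs (9, 9).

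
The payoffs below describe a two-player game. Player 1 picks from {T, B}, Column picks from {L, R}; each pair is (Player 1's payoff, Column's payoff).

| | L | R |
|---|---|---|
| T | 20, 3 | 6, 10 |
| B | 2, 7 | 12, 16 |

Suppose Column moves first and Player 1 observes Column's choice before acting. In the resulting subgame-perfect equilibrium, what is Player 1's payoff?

Player 1 best-responds to each possible Column move:
- L → Player 1 plays T (best of 20, 2); Column gets 3.
- R → Player 1 plays B (best of 6, 12); Column gets 16.
Column's induced payoffs are 3, 16, so Column commits to R. Subgame-perfect outcome: (B, R) with payoffs (12, 16).

12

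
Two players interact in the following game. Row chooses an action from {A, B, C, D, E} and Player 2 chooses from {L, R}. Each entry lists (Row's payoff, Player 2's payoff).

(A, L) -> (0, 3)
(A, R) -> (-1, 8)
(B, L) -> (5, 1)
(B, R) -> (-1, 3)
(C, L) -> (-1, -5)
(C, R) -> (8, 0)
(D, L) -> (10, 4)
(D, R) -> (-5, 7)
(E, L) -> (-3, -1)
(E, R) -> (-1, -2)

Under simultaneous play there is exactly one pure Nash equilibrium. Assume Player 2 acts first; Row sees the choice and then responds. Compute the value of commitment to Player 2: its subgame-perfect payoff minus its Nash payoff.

Work backward from Row's decision.
- L: BR = D, leader payoff 4.
- R: BR = C, leader payoff 0.
Among 4, 0, the best is 4 at L. Subgame-perfect outcome: (D, L) with payoffs (10, 4).
Under simultaneous play:
Row's best replies: L→D; R→C.
Player 2's best replies: A→R; B→R; C→R; D→R; E→L.
The unique mutual best reply is (C, R), giving (8, 0).
Player 2's commitment gain: 4 − 0 = 4.

4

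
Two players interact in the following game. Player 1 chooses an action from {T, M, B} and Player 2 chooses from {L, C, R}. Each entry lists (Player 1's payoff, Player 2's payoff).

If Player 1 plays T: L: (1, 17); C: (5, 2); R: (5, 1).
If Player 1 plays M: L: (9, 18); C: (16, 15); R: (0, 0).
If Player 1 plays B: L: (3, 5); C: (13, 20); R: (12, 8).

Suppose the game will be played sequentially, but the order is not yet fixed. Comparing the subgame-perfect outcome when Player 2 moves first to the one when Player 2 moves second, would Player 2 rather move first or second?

If Player 1 leads: Player 2's best replies are T→L, M→L, B→C; Player 1's induced payoffs 1, 9, 13; outcome (B, C), payoffs (13, 20).
If Player 2 leads: Player 1's best replies are L→M, C→M, R→B; Player 2's induced payoffs 18, 15, 8; outcome (M, L), payoffs (9, 18).
Player 2 gets 18 moving first and 20 moving second, so Player 2 prefers to move second.

second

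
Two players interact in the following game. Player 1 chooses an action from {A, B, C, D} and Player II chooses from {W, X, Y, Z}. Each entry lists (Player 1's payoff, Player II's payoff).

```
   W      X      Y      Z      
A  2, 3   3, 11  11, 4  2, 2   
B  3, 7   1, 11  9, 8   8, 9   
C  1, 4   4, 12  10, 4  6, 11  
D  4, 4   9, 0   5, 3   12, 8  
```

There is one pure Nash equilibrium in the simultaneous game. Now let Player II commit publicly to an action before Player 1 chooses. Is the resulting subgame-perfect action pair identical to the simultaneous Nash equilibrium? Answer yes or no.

Solve by backward induction (Player II leads).
- W: Player 1 compares 2, 3, 1, 4 and picks D; Player II would get 4.
- X: Player 1 compares 3, 1, 4, 9 and picks D; Player II would get 0.
- Y: Player 1 compares 11, 9, 10, 5 and picks A; Player II would get 4.
- Z: Player 1 compares 2, 8, 6, 12 and picks D; Player II would get 8.
Among 4, 0, 4, 8, the best is 8 at Z. Subgame-perfect outcome: (D, Z) with payoffs (12, 8).
Under simultaneous play:
Player 1's best replies: W→D; X→D; Y→A; Z→D.
Player II's best replies: A→X; B→X; C→X; D→Z.
Only (D, Z) has each player best-responding; Nash payoffs (12, 8).
Sequential outcome (D, Z) coincides with the Nash profile (D, Z).

yes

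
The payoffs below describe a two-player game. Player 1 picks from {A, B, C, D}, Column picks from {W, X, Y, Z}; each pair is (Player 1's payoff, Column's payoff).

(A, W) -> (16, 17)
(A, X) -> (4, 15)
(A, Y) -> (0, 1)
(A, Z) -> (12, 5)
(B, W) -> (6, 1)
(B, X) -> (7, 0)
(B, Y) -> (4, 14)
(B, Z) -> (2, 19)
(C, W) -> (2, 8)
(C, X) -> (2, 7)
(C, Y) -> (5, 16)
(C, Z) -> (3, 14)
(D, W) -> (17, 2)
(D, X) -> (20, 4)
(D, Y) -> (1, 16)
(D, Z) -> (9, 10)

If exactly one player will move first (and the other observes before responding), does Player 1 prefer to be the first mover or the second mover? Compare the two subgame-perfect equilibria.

first

If Player 1 leads: Column's best replies are A→W, B→Z, C→Y, D→Y; Player 1's induced payoffs 16, 2, 5, 1; outcome (A, W), payoffs (16, 17).
If Column leads: Player 1's best replies are W→D, X→D, Y→C, Z→A; Column's induced payoffs 2, 4, 16, 5; outcome (C, Y), payoffs (5, 16).
Player 1 gets 16 moving first and 5 moving second, so Player 1 prefers to move first.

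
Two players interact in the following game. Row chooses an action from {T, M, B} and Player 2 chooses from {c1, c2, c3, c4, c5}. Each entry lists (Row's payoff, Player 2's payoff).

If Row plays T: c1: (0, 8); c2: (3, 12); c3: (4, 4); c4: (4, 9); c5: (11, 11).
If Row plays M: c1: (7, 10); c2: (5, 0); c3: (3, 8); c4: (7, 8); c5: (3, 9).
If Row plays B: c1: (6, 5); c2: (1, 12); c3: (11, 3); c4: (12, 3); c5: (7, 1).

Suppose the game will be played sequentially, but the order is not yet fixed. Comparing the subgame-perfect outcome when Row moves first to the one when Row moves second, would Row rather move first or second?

second

If Row leads: Player 2's best replies are T→c2, M→c1, B→c2; Row's induced payoffs 3, 7, 1; outcome (M, c1), payoffs (7, 10).
If Player 2 leads: Row's best replies are c1→M, c2→M, c3→B, c4→B, c5→T; Player 2's induced payoffs 10, 0, 3, 3, 11; outcome (T, c5), payoffs (11, 11).
Row gets 7 moving first and 11 moving second, so Row prefers to move second.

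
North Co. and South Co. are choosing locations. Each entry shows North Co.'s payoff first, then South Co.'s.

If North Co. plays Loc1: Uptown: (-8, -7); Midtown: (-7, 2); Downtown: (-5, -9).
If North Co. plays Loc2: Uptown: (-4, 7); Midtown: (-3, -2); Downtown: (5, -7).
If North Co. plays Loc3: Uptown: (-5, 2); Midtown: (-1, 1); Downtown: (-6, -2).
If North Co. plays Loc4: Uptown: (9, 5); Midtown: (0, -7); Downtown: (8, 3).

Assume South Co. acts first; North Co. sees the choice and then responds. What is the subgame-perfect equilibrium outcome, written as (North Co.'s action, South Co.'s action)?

Backward induction with South Co. moving first.
- Uptown → North Co. plays Loc4 (best of -8, -4, -5, 9); South Co. gets 5.
- Midtown → North Co. plays Loc4 (best of -7, -3, -1, 0); South Co. gets -7.
- Downtown → North Co. plays Loc4 (best of -5, 5, -6, 8); South Co. gets 3.
Among 5, -7, 3, the best is 5 at Uptown. Subgame-perfect outcome: (Loc4, Uptown) with payoffs (9, 5).

(Loc4, Uptown)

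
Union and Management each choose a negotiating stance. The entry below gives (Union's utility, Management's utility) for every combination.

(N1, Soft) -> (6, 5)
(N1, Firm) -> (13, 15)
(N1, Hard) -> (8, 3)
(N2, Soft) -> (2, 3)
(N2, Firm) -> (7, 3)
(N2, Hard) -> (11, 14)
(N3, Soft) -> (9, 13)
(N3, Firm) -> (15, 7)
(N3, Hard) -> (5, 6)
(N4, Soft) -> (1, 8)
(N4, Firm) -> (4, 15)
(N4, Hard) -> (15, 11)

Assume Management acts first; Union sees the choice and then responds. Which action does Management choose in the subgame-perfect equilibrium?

Work backward from Union's decision.
- Soft: Union compares 6, 2, 9, 1 and picks N3; Management would get 13.
- Firm: Union compares 13, 7, 15, 4 and picks N3; Management would get 7.
- Hard: Union compares 8, 11, 5, 15 and picks N4; Management would get 11.
Management's induced payoffs are 13, 7, 11, so Management commits to Soft. Subgame-perfect outcome: (N3, Soft) with payoffs (9, 13).

Soft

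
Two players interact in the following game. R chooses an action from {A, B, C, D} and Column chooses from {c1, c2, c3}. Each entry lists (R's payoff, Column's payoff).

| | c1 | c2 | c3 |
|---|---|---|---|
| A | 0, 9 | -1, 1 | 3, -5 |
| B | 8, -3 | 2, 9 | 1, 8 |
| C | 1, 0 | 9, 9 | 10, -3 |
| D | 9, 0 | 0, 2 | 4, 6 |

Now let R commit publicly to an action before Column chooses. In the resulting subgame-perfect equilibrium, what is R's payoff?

9

Column best-responds to each possible R move:
- A → Column plays c1 (best of 9, 1, -5); R gets 0.
- B → Column plays c2 (best of -3, 9, 8); R gets 2.
- C → Column plays c2 (best of 0, 9, -3); R gets 9.
- D → Column plays c3 (best of 0, 2, 6); R gets 4.
Maximizing over 0, 2, 9, 4, R chooses C. Subgame-perfect outcome: (C, c2) with payoffs (9, 9).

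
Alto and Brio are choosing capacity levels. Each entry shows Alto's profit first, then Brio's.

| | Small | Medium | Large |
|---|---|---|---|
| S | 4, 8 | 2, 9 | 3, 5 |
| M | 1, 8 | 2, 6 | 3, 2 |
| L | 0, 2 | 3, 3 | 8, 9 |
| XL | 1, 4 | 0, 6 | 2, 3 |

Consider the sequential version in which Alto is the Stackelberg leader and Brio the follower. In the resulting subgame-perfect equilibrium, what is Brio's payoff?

Backward induction with Alto moving first.
- S → Brio plays Medium (best of 8, 9, 5); Alto gets 2.
- M → Brio plays Small (best of 8, 6, 2); Alto gets 1.
- L → Brio plays Large (best of 2, 3, 9); Alto gets 8.
- XL → Brio plays Medium (best of 4, 6, 3); Alto gets 0.
Maximizing over 2, 1, 8, 0, Alto chooses L. Subgame-perfect outcome: (L, Large) with payoffs (8, 9).

9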